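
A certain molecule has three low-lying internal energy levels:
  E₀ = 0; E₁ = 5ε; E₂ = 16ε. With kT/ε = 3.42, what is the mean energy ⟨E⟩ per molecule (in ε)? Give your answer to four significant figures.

Eᵢ/kT = 0, 1.46199, 4.67836.
Z = Σ e^(−Eᵢ/kT) = e^(−0) + e^(−1.46199) + e^(−4.67836) = 1.00000 + 0.231775 + 0.00929424 = 1.24107.
⟨E⟩ = Σ Eᵢ e^(−Eᵢ/kT) / Z = (0·1.00000 + 5·0.231775 + 16·0.00929424) / 1.24107 = 1.054 ε.

1.054 ε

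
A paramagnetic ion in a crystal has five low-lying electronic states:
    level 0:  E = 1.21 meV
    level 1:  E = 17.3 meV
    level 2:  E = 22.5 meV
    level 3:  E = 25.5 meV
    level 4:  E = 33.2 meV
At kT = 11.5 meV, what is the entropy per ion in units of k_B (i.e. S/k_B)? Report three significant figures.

1.13

Eᵢ/kT = 0.10522, 1.5043, 1.9565, 2.2174, 2.8870.
Z = Σ e^(−Eᵢ/kT) = e^(−0.10522) + e^(−1.5043) + e^(−1.9565) + e^(−2.2174) + e^(−2.8870) = 0.90013 + 0.22217 + 0.14135 + 0.10889 + 0.055743 = 1.4283.
⟨E⟩ = Σ EᵢPᵢ = 8.9200 meV.
S/k_B = ln Z + ⟨E⟩/kT = ln(1.4283) + 8.9200/11.5 = 0.35648 + 0.77565 = 1.13.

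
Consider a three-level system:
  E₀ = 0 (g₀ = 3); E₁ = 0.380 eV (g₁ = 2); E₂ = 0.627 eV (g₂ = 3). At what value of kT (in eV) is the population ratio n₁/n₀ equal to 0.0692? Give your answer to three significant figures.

n₁/n₀ = (g₁/g₀) exp[−(E₁−E₀)/kT] = 0.0692.
⇒ (E₁−E₀)/kT = ln((2/3)/0.0692) = ln(9.6339) = 2.2653.
kT = 0.380 eV / 2.2653 = 0.168 eV.

0.168 eV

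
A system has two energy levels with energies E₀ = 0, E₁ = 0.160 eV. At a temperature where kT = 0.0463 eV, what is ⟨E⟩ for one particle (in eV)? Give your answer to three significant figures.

Eᵢ/kT = 0, 3.4557.
Z = Σ e^(−Eᵢ/kT) = e^(−0) + e^(−3.4557) = 1.0000 + 0.031565 = 1.0316.
⟨E⟩ = Σ Eᵢ e^(−Eᵢ/kT) / Z = (0·1.0000 + 0.160·0.031565) / 1.0316 = 0.00490 eV.

0.00490 eV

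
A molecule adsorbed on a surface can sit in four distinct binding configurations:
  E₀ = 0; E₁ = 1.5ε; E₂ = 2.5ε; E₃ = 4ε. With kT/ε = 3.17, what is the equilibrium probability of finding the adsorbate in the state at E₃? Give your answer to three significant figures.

Eᵢ/kT = 0, 0.47319, 0.78864, 1.2618.
Z = Σ e^(−Eᵢ/kT) = e^(−0) + e^(−0.47319) + e^(−0.78864) + e^(−1.2618) = 1.0000 + 0.62301 + 0.45446 + 0.28314 = 2.3606.
P₃ = e^(−E₃/kT) / Z = 0.28314/2.3606 = 0.120.

0.120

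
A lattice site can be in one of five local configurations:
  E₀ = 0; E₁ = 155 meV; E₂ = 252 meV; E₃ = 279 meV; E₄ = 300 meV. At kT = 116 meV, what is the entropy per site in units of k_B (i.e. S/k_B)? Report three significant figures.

Eᵢ/kT = 0, 1.3362, 2.1724, 2.4052, 2.5862.
Z = Σ e^(−Eᵢ/kT) = e^(−0) + e^(−1.3362) + e^(−2.1724) + e^(−2.4052) + e^(−2.5862) = 1.0000 + 0.26284 + 0.11390 + 0.090247 + 0.075306 = 1.5423.
⟨E⟩ = Σ EᵢPᵢ = 75.999 meV.
S/k_B = ln Z + ⟨E⟩/kT = ln(1.5423) + 75.999/116 = 0.43327 + 0.65516 = 1.09.

1.09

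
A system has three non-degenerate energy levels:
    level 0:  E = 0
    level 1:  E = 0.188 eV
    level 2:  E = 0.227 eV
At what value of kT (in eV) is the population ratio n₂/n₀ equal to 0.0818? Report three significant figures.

0.0907 eV

n₂/n₀ = exp[−(E₂−E₀)/kT] = 0.0818.
⇒ (E₂−E₀)/kT = ln(1/0.0818) = ln(12.225) = 2.5035.
kT = 0.227 eV / 2.5035 = 0.0907 eV.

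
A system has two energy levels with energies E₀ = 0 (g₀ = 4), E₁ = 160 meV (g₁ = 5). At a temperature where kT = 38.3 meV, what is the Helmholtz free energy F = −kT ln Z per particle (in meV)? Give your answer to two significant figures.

Eᵢ/kT = 0, 4.178.
Z = Σ gᵢe^(−Eᵢ/kT) = 4·e^(−0) + 5·e^(−4.178) = 4.000 + 0.07665 = 4.077.
F = −kT ln Z = −38.3 × ln(4.077) = −38.3 × 1.405 = -54 meV.

-54 meV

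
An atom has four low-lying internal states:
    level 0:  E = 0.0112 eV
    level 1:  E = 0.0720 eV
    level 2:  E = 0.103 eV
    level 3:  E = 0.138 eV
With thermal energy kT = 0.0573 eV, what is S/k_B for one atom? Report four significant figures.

1.067

Eᵢ/kT = 0.195462, 1.25654, 1.79756, 2.40838.
Z = Σ e^(−Eᵢ/kT) = e^(−0.195462) + e^(−1.25654) + e^(−1.79756) + e^(−2.40838) = 0.822455 + 0.284637 + 0.165703 + 0.0899609 = 1.36276.
⟨E⟩ = Σ EᵢPᵢ = 0.0434320 eV.
S/k_B = ln Z + ⟨E⟩/kT = ln(1.36276) + 0.0434320/0.0573 = 0.309512 + 0.757976 = 1.067.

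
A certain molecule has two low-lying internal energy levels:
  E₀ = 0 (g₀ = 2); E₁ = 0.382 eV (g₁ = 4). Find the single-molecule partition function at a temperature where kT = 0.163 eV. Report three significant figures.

Z = 2.38

Eᵢ/kT = 0, 2.3436.
Z = Σ gᵢe^(−Eᵢ/kT) = 2·e^(−0) + 4·e^(−2.3436) = 2.0000 + 0.38393 = 2.3839.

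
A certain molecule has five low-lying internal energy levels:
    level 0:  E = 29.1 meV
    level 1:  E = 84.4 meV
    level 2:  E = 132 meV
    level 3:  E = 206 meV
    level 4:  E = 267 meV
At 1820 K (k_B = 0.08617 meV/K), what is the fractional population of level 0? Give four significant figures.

0.3617

k_BT = 0.08617 × 1820 K = 156.829 meV.
Eᵢ/kT = 0.185552, 0.538166, 0.841681, 1.31353, 1.70249.
Z = Σ e^(−Eᵢ/kT) = e^(−0.185552) + e^(−0.538166) + e^(−0.841681) + e^(−1.31353) + e^(−1.70249) = 0.830646 + 0.583818 + 0.430985 + 0.268869 + 0.182229 = 2.29655.
P₀ = e^(−E₀/kT) / Z = 0.830646/2.29655 = 0.3617.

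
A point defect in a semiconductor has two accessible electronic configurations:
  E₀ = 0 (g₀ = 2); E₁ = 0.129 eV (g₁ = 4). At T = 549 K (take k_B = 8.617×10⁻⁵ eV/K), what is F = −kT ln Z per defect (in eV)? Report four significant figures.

-0.03861 eV

k_BT = 8.617×10⁻⁵ × 549 K = 0.0473073 eV.
Eᵢ/kT = 0, 2.72685.
Z = Σ gᵢe^(−Eᵢ/kT) = 2·e^(−0) + 4·e^(−2.72685) = 2.00000 + 0.261700 = 2.26170.
F = −kT ln Z = −0.0473073 × ln(2.26170) = −0.0473073 × 0.816117 = -0.03861 eV.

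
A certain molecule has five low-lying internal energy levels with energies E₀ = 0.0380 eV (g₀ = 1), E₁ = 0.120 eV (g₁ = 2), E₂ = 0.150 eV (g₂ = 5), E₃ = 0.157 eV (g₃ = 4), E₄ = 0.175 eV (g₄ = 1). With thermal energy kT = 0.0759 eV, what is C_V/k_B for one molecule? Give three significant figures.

0.426

Eᵢ/kT = 0.50066, 1.5810, 1.9763, 2.0685, 2.3057.
Z = Σ gᵢe^(−Eᵢ/kT) = 1·e^(−0.50066) + 2·e^(−1.5810) + 5·e^(−1.9763) + 4·e^(−2.0685) + 1·e^(−2.3057) = 0.60613 + 0.41154 + 0.69291 + 0.50550 + 0.099689 = 2.3158.
⟨E⟩ = 0.11796 eV, ⟨E²⟩ = 0.016368 eV².
C_V/k_B = (⟨E²⟩ − ⟨E⟩²)/(kT)² = (0.016368 − 0.013915)/0.0057608 = 0.426.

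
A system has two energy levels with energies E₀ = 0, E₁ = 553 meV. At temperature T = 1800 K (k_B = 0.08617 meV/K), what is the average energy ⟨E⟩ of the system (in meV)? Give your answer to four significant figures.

k_BT = 0.08617 × 1800 K = 155.106 meV.
Eᵢ/kT = 0, 3.56530.
Z = Σ e^(−Eᵢ/kT) = e^(−0) + e^(−3.56530) = 1.00000 + 0.0282885 = 1.02829.
⟨E⟩ = Σ Eᵢ e^(−Eᵢ/kT) / Z = (0·1.00000 + 553·0.0282885) / 1.02829 = 15.21 meV.

15.21 meV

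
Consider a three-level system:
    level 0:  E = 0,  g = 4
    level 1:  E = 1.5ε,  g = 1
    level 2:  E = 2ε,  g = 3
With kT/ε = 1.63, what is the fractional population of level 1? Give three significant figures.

0.0755

Eᵢ/kT = 0, 0.92025, 1.2270.
Z = Σ gᵢe^(−Eᵢ/kT) = 4·e^(−0) + 1·e^(−0.92025) + 3·e^(−1.2270) = 4.0000 + 0.39842 + 0.87951 = 5.2779.
P₁ = g₁ e^(−E₁/kT) / Z = 0.39842/5.2779 = 0.0755.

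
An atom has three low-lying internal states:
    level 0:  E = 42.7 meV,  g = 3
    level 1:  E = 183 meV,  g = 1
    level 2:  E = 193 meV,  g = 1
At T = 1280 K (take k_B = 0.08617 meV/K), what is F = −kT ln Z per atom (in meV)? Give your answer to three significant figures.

-96.6 meV

k_BT = 0.08617 × 1280 K = 110.30 meV.
Eᵢ/kT = 0.38713, 1.6591, 1.7498.
Z = Σ gᵢe^(−Eᵢ/kT) = 3·e^(−0.38713) + 1·e^(−1.6591) + 1·e^(−1.7498) = 2.0370 + 0.19031 + 0.17381 = 2.4011.
F = −kT ln Z = −110.30 × ln(2.4011) = −110.30 × 0.87593 = -96.6 meV.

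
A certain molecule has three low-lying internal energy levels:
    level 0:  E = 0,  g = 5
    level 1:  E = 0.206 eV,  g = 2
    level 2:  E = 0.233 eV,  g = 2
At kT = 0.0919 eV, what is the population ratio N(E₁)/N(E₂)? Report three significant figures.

n₁/n₂ = (g₁/g₂) exp[−(E₁−E₂)/kT] = (2/2) × exp(−(-0.027 eV)/(0.0919 eV)) = (2/2) × exp(0.29380) = 1.34.

1.34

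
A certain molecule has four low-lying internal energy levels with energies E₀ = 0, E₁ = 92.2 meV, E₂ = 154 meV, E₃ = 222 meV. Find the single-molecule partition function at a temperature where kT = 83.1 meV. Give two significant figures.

Z = 1.6

Eᵢ/kT = 0, 1.110, 1.853, 2.671.
Z = Σ e^(−Eᵢ/kT) = e^(−0) + e^(−1.110) + e^(−1.853) + e^(−2.671) = 1.000 + 0.3296 + 0.1568 + 0.06918 = 1.556.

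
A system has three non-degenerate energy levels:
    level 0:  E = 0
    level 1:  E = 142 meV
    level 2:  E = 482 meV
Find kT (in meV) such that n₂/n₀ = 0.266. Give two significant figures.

360 meV

n₂/n₀ = exp[−(E₂−E₀)/kT] = 0.266.
⇒ (E₂−E₀)/kT = ln(1/0.266) = ln(3.759) = 1.324.
kT = 482 meV / 1.324 = 360 meV.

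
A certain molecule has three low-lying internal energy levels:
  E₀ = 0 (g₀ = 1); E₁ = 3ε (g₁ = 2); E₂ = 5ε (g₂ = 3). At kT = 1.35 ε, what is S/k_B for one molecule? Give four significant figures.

0.8404

Eᵢ/kT = 0, 2.22222, 3.70370.
Z = Σ gᵢe^(−Eᵢ/kT) = 1·e^(−0) + 2·e^(−2.22222) + 3·e^(−3.70370) = 1.00000 + 0.216737 + 0.0738967 = 1.29063.
⟨E⟩ = Σ EᵢPᵢ = 0.790075 ε.
S/k_B = ln Z + ⟨E⟩/kT = ln(1.29063) + 0.790075/1.35 = 0.255130 + 0.585241 = 0.8404.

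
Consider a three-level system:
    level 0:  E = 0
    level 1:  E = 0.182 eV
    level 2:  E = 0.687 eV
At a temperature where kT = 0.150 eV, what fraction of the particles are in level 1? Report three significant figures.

0.227

Eᵢ/kT = 0, 1.2133, 4.5800.
Z = Σ e^(−Eᵢ/kT) = e^(−0) + e^(−1.2133) + e^(−4.5800) = 1.0000 + 0.29721 + 0.010255 = 1.3075.
P₁ = e^(−E₁/kT) / Z = 0.29721/1.3075 = 0.227.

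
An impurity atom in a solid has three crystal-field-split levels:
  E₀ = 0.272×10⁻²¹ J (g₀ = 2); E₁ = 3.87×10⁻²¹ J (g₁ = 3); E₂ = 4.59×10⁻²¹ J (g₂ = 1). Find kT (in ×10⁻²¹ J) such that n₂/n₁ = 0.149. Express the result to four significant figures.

n₂/n₁ = (g₂/g₁) exp[−(E₂−E₁)/kT] = 0.149.
⇒ (E₂−E₁)/kT = ln((1/3)/0.149) = ln(2.23714) = 0.805198.
kT = 0.72 ×10⁻²¹ J / 0.805198 = 0.8942 ×10⁻²¹ J.

0.8942 ×10⁻²¹ J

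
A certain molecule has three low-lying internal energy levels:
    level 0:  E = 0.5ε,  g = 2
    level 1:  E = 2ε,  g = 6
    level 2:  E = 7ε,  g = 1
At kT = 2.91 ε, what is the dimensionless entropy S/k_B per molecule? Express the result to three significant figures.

2.11

Eᵢ/kT = 0.17182, 0.68729, 2.4055.
Z = Σ gᵢe^(−Eᵢ/kT) = 2·e^(−0.17182) + 6·e^(−0.68729) + 1·e^(−2.4055) = 1.6843 + 3.0176 + 0.090220 = 4.7921.
⟨E⟩ = Σ EᵢPᵢ = 1.5669 ε.
S/k_B = ln Z + ⟨E⟩/kT = ln(4.7921) + 1.5669/2.91 = 1.5670 + 0.53845 = 2.11.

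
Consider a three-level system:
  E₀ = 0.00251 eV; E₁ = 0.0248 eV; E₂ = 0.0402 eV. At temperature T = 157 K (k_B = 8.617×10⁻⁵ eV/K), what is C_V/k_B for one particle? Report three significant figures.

0.646

k_BT = 8.617×10⁻⁵ × 157 K = 0.013529 eV.
Eᵢ/kT = 0.18553, 1.8331, 2.9714.
Z = Σ e^(−Eᵢ/kT) = e^(−0.18553) + e^(−1.8331) + e^(−2.9714) = 0.83066 + 0.15992 + 0.051232 = 1.0418.
⟨E⟩ = 0.0077851 eV, ⟨E²⟩ = 0.00017891 eV².
C_V/k_B = (⟨E²⟩ − ⟨E⟩²)/(kT)² = (0.00017891 − 0.000060608)/0.00018303 = 0.646.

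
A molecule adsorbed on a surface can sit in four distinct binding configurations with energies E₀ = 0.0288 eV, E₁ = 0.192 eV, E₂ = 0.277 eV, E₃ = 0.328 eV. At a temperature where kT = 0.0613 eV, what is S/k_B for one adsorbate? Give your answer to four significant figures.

0.3586

Eᵢ/kT = 0.469821, 3.13214, 4.51876, 5.35073.
Z = Σ e^(−Eᵢ/kT) = e^(−0.469821) + e^(−3.13214) + e^(−4.51876) + e^(−5.35073) = 0.625114 + 0.0436243 + 0.0109025 + 0.00474469 = 0.684385.
⟨E⟩ = Σ EᵢPᵢ = 0.0452310 eV.
S/k_B = ln Z + ⟨E⟩/kT = ln(0.684385) + 0.0452310/0.0613 = -0.379235 + 0.737863 = 0.3586.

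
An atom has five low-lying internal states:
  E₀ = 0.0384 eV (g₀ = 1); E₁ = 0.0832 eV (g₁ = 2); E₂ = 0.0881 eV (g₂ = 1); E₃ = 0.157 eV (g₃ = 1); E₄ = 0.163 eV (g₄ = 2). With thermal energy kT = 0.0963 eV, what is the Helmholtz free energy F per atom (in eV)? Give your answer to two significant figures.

-0.087 eV

Eᵢ/kT = 0.3988, 0.8640, 0.9148, 1.630, 1.693.
Z = Σ gᵢe^(−Eᵢ/kT) = 1·e^(−0.3988) + 2·e^(−0.8640) + 1·e^(−0.9148) + 1·e^(−1.630) + 2·e^(−1.693) = 0.6711 + 0.8429 + 0.4006 + 0.1959 + 0.3679 = 2.478.
F = −kT ln Z = −0.0963 × ln(2.478) = −0.0963 × 0.9075 = -0.087 eV.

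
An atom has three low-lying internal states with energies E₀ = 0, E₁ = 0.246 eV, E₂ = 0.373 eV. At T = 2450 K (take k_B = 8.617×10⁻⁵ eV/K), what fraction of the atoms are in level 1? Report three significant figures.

0.210

k_BT = 8.617×10⁻⁵ × 2450 K = 0.21112 eV.
Eᵢ/kT = 0, 1.1652, 1.7668.
Z = Σ e^(−Eᵢ/kT) = e^(−0) + e^(−1.1652) + e^(−1.7668) = 1.0000 + 0.31186 + 0.17088 = 1.4827.
P₁ = e^(−E₁/kT) / Z = 0.31186/1.4827 = 0.210.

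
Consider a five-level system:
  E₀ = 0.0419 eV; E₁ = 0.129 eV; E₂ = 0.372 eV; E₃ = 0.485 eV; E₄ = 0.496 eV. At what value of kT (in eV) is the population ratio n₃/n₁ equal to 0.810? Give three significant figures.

1.69 eV

n₃/n₁ = exp[−(E₃−E₁)/kT] = 0.810.
⇒ (E₃−E₁)/kT = ln(1/0.810) = ln(1.2346) = 0.21075.
kT = 0.356 eV / 0.21075 = 1.69 eV.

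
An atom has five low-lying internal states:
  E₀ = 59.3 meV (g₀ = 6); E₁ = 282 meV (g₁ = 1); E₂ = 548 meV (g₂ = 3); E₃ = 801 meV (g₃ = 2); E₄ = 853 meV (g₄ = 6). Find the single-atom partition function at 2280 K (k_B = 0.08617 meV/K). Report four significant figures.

Z = 4.971

k_BT = 0.08617 × 2280 K = 196.468 meV.
Eᵢ/kT = 0.301830, 1.43535, 2.78926, 4.07700, 4.34167.
Z = Σ gᵢe^(−Eᵢ/kT) = 6·e^(−0.301830) + 1·e^(−1.43535) + 3·e^(−2.78926) + 2·e^(−4.07700) + 6·e^(−4.34167) = 4.43678 + 0.238032 + 0.184400 + 0.0339165 + 0.0780887 = 4.97122.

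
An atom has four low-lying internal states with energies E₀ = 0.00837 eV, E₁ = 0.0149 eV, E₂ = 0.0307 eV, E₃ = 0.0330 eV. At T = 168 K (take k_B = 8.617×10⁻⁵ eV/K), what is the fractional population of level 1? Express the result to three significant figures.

0.313

k_BT = 8.617×10⁻⁵ × 168 K = 0.014477 eV.
Eᵢ/kT = 0.57816, 1.0292, 2.1206, 2.2795.
Z = Σ e^(−Eᵢ/kT) = e^(−0.57816) + e^(−1.0292) + e^(−2.1206) + e^(−2.2795) = 0.56093 + 0.35729 + 0.11996 + 0.10234 = 1.1405.
P₁ = e^(−E₁/kT) / Z = 0.35729/1.1405 = 0.313.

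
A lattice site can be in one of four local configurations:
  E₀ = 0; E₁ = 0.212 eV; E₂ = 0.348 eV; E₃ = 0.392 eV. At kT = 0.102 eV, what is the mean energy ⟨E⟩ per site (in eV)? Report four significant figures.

0.03934 eV

Eᵢ/kT = 0, 2.07843, 3.41176, 3.84314.
Z = Σ e^(−Eᵢ/kT) = e^(−0) + e^(−2.07843) + e^(−3.41176) + e^(−3.84314) = 1.00000 + 0.125127 + 0.0329831 + 0.0214262 = 1.17954.
⟨E⟩ = Σ Eᵢ e^(−Eᵢ/kT) / Z = (0·1.00000 + 0.212·0.125127 + 0.348·0.0329831 + 0.392·0.0214262) / 1.17954 = 0.03934 eV.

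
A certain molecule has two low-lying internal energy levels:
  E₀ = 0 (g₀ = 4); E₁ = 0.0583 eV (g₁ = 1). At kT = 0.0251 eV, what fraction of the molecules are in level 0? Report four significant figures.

Eᵢ/kT = 0, 2.32271.
Z = Σ gᵢe^(−Eᵢ/kT) = 4·e^(−0) + 1·e^(−2.32271) = 4.00000 + 0.0980076 = 4.09801.
P₀ = g₀ e^(−E₀/kT) / Z = 4.00000/4.09801 = 0.9761.

0.9761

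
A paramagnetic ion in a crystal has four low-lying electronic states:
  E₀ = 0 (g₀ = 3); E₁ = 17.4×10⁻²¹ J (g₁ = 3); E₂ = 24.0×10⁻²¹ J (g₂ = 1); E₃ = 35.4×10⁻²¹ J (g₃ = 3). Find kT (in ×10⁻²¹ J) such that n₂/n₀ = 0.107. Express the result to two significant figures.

21 ×10⁻²¹ J

n₂/n₀ = (g₂/g₀) exp[−(E₂−E₀)/kT] = 0.107.
⇒ (E₂−E₀)/kT = ln((1/3)/0.107) = ln(3.115) = 1.136.
kT = 24.0 ×10⁻²¹ J / 1.136 = 21 ×10⁻²¹ J.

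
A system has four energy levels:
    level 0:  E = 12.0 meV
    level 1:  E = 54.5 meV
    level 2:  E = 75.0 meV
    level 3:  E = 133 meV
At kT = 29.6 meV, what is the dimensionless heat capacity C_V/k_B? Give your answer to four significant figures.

Eᵢ/kT = 0.405405, 1.84122, 2.53378, 4.49324.
Z = Σ e^(−Eᵢ/kT) = e^(−0.405405) + e^(−1.84122) + e^(−2.53378) + e^(−4.49324) = 0.666707 + 0.158624 + 0.0793585 + 0.0111843 = 0.915874.
⟨E⟩ = 26.2972 meV, ⟨E²⟩ = 1322.66 meV².
C_V/k_B = (⟨E²⟩ − ⟨E⟩²)/(kT)² = (1322.66 − 691.543)/876.160 = 0.7203.

0.7203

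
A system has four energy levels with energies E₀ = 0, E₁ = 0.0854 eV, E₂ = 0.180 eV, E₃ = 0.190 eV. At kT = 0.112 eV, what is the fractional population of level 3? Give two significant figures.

Eᵢ/kT = 0, 0.7625, 1.607, 1.696.
Z = Σ e^(−Eᵢ/kT) = e^(−0) + e^(−0.7625) + e^(−1.607) + e^(−1.696) = 1.000 + 0.4665 + 0.2005 + 0.1834 = 1.850.
P₃ = e^(−E₃/kT) / Z = 0.1834/1.850 = 0.099.

0.099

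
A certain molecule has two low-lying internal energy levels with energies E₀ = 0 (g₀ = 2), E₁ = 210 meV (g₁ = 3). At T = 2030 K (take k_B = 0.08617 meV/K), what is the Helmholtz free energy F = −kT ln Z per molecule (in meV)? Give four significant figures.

k_BT = 0.08617 × 2030 K = 174.925 meV.
Eᵢ/kT = 0, 1.20051.
Z = Σ gᵢe^(−Eᵢ/kT) = 2·e^(−0) + 3·e^(−1.20051) = 2.00000 + 0.903122 = 2.90312.
F = −kT ln Z = −174.925 × ln(2.90312) = −174.925 × 1.06579 = -186.4 meV.

-186.4 meV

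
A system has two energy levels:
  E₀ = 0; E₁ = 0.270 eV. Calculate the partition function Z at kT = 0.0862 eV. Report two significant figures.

Eᵢ/kT = 0, 3.132.
Z = Σ e^(−Eᵢ/kT) = e^(−0) + e^(−3.132) = 1.000 + 0.04363 = 1.044.

Z = 1.0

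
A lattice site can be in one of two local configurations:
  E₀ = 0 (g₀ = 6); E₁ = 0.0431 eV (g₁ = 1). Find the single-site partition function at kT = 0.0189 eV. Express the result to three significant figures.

Z = 6.10

Eᵢ/kT = 0, 2.2804.
Z = Σ gᵢe^(−Eᵢ/kT) = 6·e^(−0) + 1·e^(−2.2804) = 6.0000 + 0.10224 = 6.1022.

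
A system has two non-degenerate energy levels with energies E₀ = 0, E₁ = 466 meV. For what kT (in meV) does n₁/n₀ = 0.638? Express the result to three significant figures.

n₁/n₀ = exp[−(E₁−E₀)/kT] = 0.638.
⇒ (E₁−E₀)/kT = ln(1/0.638) = ln(1.5674) = 0.44942.
kT = 466 meV / 0.44942 = 1040 meV.

1040 meV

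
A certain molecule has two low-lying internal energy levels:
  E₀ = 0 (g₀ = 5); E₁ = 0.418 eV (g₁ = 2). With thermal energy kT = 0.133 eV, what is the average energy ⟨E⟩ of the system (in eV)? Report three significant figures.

0.00709 eV

Eᵢ/kT = 0, 3.1429.
Z = Σ gᵢe^(−Eᵢ/kT) = 5·e^(−0) + 2·e^(−3.1429) = 5.0000 + 0.086315 = 5.0863.
⟨E⟩ = Σ Eᵢ gᵢe^(−Eᵢ/kT) / Z = (0·5.0000 + 0.418·0.086315) / 5.0863 = 0.00709 eV.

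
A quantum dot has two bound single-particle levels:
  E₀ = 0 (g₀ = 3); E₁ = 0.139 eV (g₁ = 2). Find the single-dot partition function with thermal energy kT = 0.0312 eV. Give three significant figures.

Eᵢ/kT = 0, 4.4551.
Z = Σ gᵢe^(−Eᵢ/kT) = 3·e^(−0) + 2·e^(−4.4551) = 3.0000 + 0.023238 = 3.0232.

Z = 3.02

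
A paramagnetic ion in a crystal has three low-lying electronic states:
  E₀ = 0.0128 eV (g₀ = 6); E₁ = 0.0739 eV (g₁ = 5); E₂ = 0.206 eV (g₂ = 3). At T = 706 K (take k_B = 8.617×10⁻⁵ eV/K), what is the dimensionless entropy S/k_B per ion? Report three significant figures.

k_BT = 8.617×10⁻⁵ × 706 K = 0.060836 eV.
Eᵢ/kT = 0.21040, 1.2147, 3.3862.
Z = Σ gᵢe^(−Eᵢ/kT) = 6·e^(−0.21040) + 5·e^(−1.2147) + 3·e^(−3.3862) = 4.8616 + 1.4840 + 0.10151 = 6.4471.
⟨E⟩ = Σ EᵢPᵢ = 0.029906 eV.
S/k_B = ln Z + ⟨E⟩/kT = ln(6.4471) + 0.029906/0.060836 = 1.8636 + 0.49158 = 2.36.

2.36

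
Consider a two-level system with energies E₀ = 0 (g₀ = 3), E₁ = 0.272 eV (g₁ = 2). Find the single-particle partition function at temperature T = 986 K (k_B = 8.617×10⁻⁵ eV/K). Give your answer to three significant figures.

Z = 3.08

k_BT = 8.617×10⁻⁵ × 986 K = 0.084964 eV.
Eᵢ/kT = 0, 3.2014.
Z = Σ gᵢe^(−Eᵢ/kT) = 3·e^(−0) + 2·e^(−3.2014) = 3.0000 + 0.081410 = 3.0814.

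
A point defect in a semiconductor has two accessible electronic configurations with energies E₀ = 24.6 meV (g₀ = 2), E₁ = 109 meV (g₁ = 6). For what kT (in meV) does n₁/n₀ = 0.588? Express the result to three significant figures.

51.8 meV

n₁/n₀ = (g₁/g₀) exp[−(E₁−E₀)/kT] = 0.588.
⇒ (E₁−E₀)/kT = ln((6/2)/0.588) = ln(5.1020) = 1.6296.
kT = 84.4 meV / 1.6296 = 51.8 meV.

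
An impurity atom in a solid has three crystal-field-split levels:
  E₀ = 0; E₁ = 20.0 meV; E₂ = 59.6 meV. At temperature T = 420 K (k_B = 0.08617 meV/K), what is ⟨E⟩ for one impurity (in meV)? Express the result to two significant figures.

13 meV

k_BT = 0.08617 × 420 K = 36.19 meV.
Eᵢ/kT = 0, 0.5526, 1.647.
Z = Σ e^(−Eᵢ/kT) = e^(−0) + e^(−0.5526) + e^(−1.647) = 1.000 + 0.5755 + 0.1926 = 1.768.
⟨E⟩ = Σ Eᵢ e^(−Eᵢ/kT) / Z = (0·1.000 + 20.0·0.5755 + 59.6·0.1926) / 1.768 = 13 meV.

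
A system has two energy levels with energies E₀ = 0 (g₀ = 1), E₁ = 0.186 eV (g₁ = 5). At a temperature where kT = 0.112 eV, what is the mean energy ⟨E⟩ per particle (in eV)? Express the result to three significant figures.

Eᵢ/kT = 0, 1.6607.
Z = Σ gᵢe^(−Eᵢ/kT) = 1·e^(−0) + 5·e^(−1.6607) = 1.0000 + 0.95003 = 1.9500.
⟨E⟩ = Σ Eᵢ gᵢe^(−Eᵢ/kT) / Z = (0·1.0000 + 0.186·0.95003) / 1.9500 = 0.0906 eV.

0.0906 eV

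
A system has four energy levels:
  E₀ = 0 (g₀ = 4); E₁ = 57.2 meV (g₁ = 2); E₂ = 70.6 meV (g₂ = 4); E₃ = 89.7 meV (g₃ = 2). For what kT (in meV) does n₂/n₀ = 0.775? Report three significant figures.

n₂/n₀ = (g₂/g₀) exp[−(E₂−E₀)/kT] = 0.775.
⇒ (E₂−E₀)/kT = ln((4/4)/0.775) = ln(1.2903) = 0.25487.
kT = 70.6 meV / 0.25487 = 277 meV.

277 meV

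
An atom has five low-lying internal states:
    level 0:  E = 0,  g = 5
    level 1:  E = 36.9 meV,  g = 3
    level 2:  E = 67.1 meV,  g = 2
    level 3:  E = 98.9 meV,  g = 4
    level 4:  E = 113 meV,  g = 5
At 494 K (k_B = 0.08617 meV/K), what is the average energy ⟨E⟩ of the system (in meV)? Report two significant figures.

k_BT = 0.08617 × 494 K = 42.57 meV.
Eᵢ/kT = 0, 0.8668, 1.576, 2.323, 2.654.
Z = Σ gᵢe^(−Eᵢ/kT) = 5·e^(−0) + 3·e^(−0.8668) + 2·e^(−1.576) + 4·e^(−2.323) + 5·e^(−2.654) = 5.000 + 1.261 + 0.4136 + 0.3919 + 0.3518 = 7.418.
⟨E⟩ = Σ Eᵢ gᵢe^(−Eᵢ/kT) / Z = (0·5.000 + 36.9·1.261 + 67.1·0.4136 + 98.9·0.3919 + 113·0.3518) / 7.418 = 21 meV.

21 meV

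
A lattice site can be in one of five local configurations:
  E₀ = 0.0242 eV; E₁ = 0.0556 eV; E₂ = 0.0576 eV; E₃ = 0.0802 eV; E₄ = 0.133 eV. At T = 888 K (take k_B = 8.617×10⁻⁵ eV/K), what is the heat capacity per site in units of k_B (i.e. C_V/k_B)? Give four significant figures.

0.1535

k_BT = 8.617×10⁻⁵ × 888 K = 0.0765190 eV.
Eᵢ/kT = 0.316261, 0.726617, 0.752754, 1.04811, 1.73813.
Z = Σ e^(−Eᵢ/kT) = e^(−0.316261) + e^(−0.726617) + e^(−0.752754) + e^(−1.04811) + e^(−1.73813) = 0.728869 + 0.483542 + 0.471067 + 0.350600 + 0.175849 = 2.20993.
⟨E⟩ = 0.0557317 eV, ⟨E²⟩ = 0.00400475 eV².
C_V/k_B = (⟨E²⟩ − ⟨E⟩²)/(kT)² = (0.00400475 − 0.00310602)/0.00585516 = 0.1535.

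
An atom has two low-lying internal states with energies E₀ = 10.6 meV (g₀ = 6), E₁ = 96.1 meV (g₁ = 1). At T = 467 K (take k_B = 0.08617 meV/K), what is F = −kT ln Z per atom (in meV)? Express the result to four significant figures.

k_BT = 0.08617 × 467 K = 40.2414 meV.
Eᵢ/kT = 0.263410, 2.38809.
Z = Σ gᵢe^(−Eᵢ/kT) = 6·e^(−0.263410) + 1·e^(−2.38809) = 4.61056 + 0.0918049 = 4.70236.
F = −kT ln Z = −40.2414 × ln(4.70236) = −40.2414 × 1.54806 = -62.30 meV.

-62.30 meV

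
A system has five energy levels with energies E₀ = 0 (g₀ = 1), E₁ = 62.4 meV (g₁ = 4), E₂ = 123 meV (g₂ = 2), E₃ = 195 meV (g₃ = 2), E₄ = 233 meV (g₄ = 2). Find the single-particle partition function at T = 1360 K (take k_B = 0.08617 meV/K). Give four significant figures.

Z = 4.701

k_BT = 0.08617 × 1360 K = 117.191 meV.
Eᵢ/kT = 0, 0.532464, 1.04957, 1.66395, 1.98821.
Z = Σ gᵢe^(−Eᵢ/kT) = 1·e^(−0) + 4·e^(−0.532464) + 2·e^(−1.04957) + 2·e^(−1.66395) + 2·e^(−1.98821) = 1.00000 + 2.34863 + 0.700177 + 0.378779 + 0.273881 = 4.70147.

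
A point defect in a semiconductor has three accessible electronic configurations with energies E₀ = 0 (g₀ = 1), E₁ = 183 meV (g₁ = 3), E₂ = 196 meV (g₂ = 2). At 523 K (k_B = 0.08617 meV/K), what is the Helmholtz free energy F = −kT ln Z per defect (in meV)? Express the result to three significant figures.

k_BT = 0.08617 × 523 K = 45.067 meV.
Eᵢ/kT = 0, 4.0606, 4.3491.
Z = Σ gᵢe^(−Eᵢ/kT) = 1·e^(−0) + 3·e^(−4.0606) + 2·e^(−4.3491) = 1.0000 + 0.051716 + 0.025837 = 1.0776.
F = −kT ln Z = −45.067 × ln(1.0776) = −45.067 × 0.074736 = -3.37 meV.

-3.37 meV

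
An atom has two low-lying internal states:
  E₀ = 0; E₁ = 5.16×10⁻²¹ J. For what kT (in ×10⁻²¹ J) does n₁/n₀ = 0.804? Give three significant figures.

n₁/n₀ = exp[−(E₁−E₀)/kT] = 0.804.
⇒ (E₁−E₀)/kT = ln(1/0.804) = ln(1.2438) = 0.21817.
kT = 5.16 ×10⁻²¹ J / 0.21817 = 23.7 ×10⁻²¹ J.

23.7 ×10⁻²¹ J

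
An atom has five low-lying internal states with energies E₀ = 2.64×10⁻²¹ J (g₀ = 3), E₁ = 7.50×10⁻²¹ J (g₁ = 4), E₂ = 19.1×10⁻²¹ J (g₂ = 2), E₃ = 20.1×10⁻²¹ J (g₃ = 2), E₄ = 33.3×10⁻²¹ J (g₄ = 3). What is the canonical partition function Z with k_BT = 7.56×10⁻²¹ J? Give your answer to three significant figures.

Eᵢ/kT = 0.34921, 0.99206, 2.5265, 2.6587, 4.4048.
Z = Σ gᵢe^(−Eᵢ/kT) = 3·e^(−0.34921) + 4·e^(−0.99206) + 2·e^(−2.5265) + 2·e^(−2.6587) + 3·e^(−4.4048) = 2.1157 + 1.4832 + 0.15988 + 0.14008 + 0.036656 = 3.9355.

Z = 3.94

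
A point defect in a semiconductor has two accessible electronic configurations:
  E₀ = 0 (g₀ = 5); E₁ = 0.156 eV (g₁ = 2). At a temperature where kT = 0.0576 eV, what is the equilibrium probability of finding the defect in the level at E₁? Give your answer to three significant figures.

0.0260

Eᵢ/kT = 0, 2.7083.
Z = Σ gᵢe^(−Eᵢ/kT) = 5·e^(−0) + 2·e^(−2.7083) = 5.0000 + 0.13330 = 5.1333.
P₁ = g₁ e^(−E₁/kT) / Z = 0.13330/5.1333 = 0.0260.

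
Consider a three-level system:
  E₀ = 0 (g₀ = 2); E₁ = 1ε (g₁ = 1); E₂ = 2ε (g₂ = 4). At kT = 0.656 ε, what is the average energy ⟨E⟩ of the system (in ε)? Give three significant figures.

0.248 ε

Eᵢ/kT = 0, 1.5244, 3.0488.
Z = Σ gᵢe^(−Eᵢ/kT) = 2·e^(−0) + 1·e^(−1.5244) + 4·e^(−3.0488) = 2.0000 + 0.21775 + 0.18966 = 2.4074.
⟨E⟩ = Σ Eᵢ gᵢe^(−Eᵢ/kT) / Z = (0·2.0000 + 1·0.21775 + 2·0.18966) / 2.4074 = 0.248 ε.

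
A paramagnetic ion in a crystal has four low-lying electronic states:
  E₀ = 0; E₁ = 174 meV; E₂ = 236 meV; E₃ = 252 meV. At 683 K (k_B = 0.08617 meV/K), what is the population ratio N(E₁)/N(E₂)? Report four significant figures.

2.868

k_BT = 0.08617 × 683 K = 58.8541 meV.
n₁/n₂ = exp[−(E₁−E₂)/kT] = exp(−(-62 meV)/(58.8541 meV)) = exp(1.05345) = 2.868.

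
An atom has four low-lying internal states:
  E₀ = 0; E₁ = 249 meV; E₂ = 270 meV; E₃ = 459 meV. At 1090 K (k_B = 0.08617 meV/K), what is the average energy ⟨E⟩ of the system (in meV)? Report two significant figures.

32 meV

k_BT = 0.08617 × 1090 K = 93.93 meV.
Eᵢ/kT = 0, 2.651, 2.874, 4.887.
Z = Σ e^(−Eᵢ/kT) = e^(−0) + e^(−2.651) + e^(−2.874) + e^(−4.887) = 1.000 + 0.07058 + 0.05647 + 0.007544 = 1.135.
⟨E⟩ = Σ Eᵢ e^(−Eᵢ/kT) / Z = (0·1.000 + 249·0.07058 + 270·0.05647 + 459·0.007544) / 1.135 = 32 meV.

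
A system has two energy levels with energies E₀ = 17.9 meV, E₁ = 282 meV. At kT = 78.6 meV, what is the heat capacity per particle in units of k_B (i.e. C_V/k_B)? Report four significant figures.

0.3663

Eᵢ/kT = 0.227735, 3.58779.
Z = Σ e^(−Eᵢ/kT) = e^(−0.227735) + e^(−3.58779) = 0.796335 + 0.0276594 = 0.823994.
⟨E⟩ = 26.7652 meV, ⟨E²⟩ = 2979.07 meV².
C_V/k_B = (⟨E²⟩ − ⟨E⟩²)/(kT)² = (2979.07 − 716.376)/6177.96 = 0.3663.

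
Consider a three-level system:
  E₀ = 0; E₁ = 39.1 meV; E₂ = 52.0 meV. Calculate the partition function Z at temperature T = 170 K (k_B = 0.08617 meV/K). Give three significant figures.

k_BT = 0.08617 × 170 K = 14.649 meV.
Eᵢ/kT = 0, 2.6691, 3.5497.
Z = Σ e^(−Eᵢ/kT) = e^(−0) + e^(−2.6691) + e^(−3.5497) = 1.0000 + 0.069315 + 0.028733 = 1.0980.

Z = 1.10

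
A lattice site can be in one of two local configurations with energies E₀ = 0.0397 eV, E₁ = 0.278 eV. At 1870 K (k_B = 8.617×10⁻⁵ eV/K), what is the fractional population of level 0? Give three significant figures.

0.814

k_BT = 8.617×10⁻⁵ × 1870 K = 0.16114 eV.
Eᵢ/kT = 0.24637, 1.7252.
Z = Σ e^(−Eᵢ/kT) = e^(−0.24637) + e^(−1.7252) = 0.78163 + 0.17814 = 0.95977.
P₀ = e^(−E₀/kT) / Z = 0.78163/0.95977 = 0.814.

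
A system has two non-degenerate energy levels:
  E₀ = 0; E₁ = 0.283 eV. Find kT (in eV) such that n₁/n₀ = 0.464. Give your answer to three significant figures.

0.369 eV

n₁/n₀ = exp[−(E₁−E₀)/kT] = 0.464.
⇒ (E₁−E₀)/kT = ln(1/0.464) = ln(2.1552) = 0.76788.
kT = 0.283 eV / 0.76788 = 0.369 eV.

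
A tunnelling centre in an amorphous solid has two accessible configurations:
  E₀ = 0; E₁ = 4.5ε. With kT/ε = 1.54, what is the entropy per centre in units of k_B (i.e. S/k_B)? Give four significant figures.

0.2017

Eᵢ/kT = 0, 2.92208.
Z = Σ e^(−Eᵢ/kT) = e^(−0) + e^(−2.92208) = 1.00000 + 0.0538216 = 1.05382.
⟨E⟩ = Σ EᵢPᵢ = 0.229828 ε.
S/k_B = ln Z + ⟨E⟩/kT = ln(1.05382) + 0.229828/1.54 = 0.0524217 + 0.149239 = 0.2017.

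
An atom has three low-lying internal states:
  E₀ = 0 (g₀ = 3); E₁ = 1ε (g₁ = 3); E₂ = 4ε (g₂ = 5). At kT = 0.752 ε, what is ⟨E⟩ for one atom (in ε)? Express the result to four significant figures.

Eᵢ/kT = 0, 1.32979, 5.31915.
Z = Σ gᵢe^(−Eᵢ/kT) = 3·e^(−0) + 3·e^(−1.32979) + 5·e^(−5.31915) = 3.00000 + 0.793598 + 0.0244846 = 3.81808.
⟨E⟩ = Σ Eᵢ gᵢe^(−Eᵢ/kT) / Z = (0·3.00000 + 1·0.793598 + 4·0.0244846) / 3.81808 = 0.2335 ε.

0.2335 ε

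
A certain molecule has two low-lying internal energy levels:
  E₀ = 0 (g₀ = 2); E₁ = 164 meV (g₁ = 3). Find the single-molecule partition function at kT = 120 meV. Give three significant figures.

Z = 2.76

Eᵢ/kT = 0, 1.3667.
Z = Σ gᵢe^(−Eᵢ/kT) = 2·e^(−0) + 3·e^(−1.3667) = 2.0000 + 0.76484 = 2.7648.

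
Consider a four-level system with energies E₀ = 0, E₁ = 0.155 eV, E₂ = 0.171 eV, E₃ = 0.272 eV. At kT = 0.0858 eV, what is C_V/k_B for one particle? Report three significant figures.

Eᵢ/kT = 0, 1.8065, 1.9930, 3.1702.
Z = Σ e^(−Eᵢ/kT) = e^(−0) + e^(−1.8065) + e^(−1.9930) + e^(−3.1702) = 1.0000 + 0.16423 + 0.13629 + 0.041995 = 1.3425.
⟨E⟩ = 0.044830 eV, ⟨E²⟩ = 0.0082219 eV².
C_V/k_B = (⟨E²⟩ − ⟨E⟩²)/(kT)² = (0.0082219 − 0.0020097)/0.0073616 = 0.844.

0.844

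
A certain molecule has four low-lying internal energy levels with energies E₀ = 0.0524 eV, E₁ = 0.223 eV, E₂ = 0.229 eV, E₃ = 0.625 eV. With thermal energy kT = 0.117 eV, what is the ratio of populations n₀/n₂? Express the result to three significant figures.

4.52

n₀/n₂ = exp[−(E₀−E₂)/kT] = exp(−(-0.1766 eV)/(0.117 eV)) = exp(1.5094) = 4.52.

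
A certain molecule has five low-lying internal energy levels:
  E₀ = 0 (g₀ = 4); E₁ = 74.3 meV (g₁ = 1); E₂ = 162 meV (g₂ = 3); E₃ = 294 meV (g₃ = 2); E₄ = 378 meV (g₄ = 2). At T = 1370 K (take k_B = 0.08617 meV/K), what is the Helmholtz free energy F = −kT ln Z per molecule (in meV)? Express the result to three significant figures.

-202 meV

k_BT = 0.08617 × 1370 K = 118.05 meV.
Eᵢ/kT = 0, 0.62939, 1.3723, 2.4905, 3.2020.
Z = Σ gᵢe^(−Eᵢ/kT) = 4·e^(−0) + 1·e^(−0.62939) + 3·e^(−1.3723) + 2·e^(−2.4905) + 2·e^(−3.2020) = 4.0000 + 0.53292 + 0.76057 + 0.16574 + 0.081362 = 5.5406.
F = −kT ln Z = −118.05 × ln(5.5406) = −118.05 × 1.7121 = -202 meV.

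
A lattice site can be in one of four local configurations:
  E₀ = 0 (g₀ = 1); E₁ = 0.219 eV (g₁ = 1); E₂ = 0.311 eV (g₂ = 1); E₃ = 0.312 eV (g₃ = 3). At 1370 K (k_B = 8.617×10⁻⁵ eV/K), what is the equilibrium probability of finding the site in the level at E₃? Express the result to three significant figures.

0.148

k_BT = 8.617×10⁻⁵ × 1370 K = 0.11805 eV.
Eᵢ/kT = 0, 1.8551, 2.6345, 2.6429.
Z = Σ gᵢe^(−Eᵢ/kT) = 1·e^(−0) + 1·e^(−1.8551) + 1·e^(−2.6345) + 3·e^(−2.6429) = 1.0000 + 0.15644 + 0.071755 + 0.21346 = 1.4417.
P₃ = g₃ e^(−E₃/kT) / Z = 0.21346/1.4417 = 0.148.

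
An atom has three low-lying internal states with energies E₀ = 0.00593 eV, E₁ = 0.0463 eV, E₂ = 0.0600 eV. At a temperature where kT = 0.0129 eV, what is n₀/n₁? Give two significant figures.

23

n₀/n₁ = exp[−(E₀−E₁)/kT] = exp(−(-0.04037 eV)/(0.0129 eV)) = exp(3.129) = 23.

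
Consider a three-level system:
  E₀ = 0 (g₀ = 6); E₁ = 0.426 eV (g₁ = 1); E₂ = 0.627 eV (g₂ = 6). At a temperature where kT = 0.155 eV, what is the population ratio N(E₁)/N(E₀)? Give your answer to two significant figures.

0.011

n₁/n₀ = (g₁/g₀) exp[−(E₁−E₀)/kT] = (1/6) × exp(−(0.426 eV)/(0.155 eV)) = (1/6) × exp(-2.748) = 0.011.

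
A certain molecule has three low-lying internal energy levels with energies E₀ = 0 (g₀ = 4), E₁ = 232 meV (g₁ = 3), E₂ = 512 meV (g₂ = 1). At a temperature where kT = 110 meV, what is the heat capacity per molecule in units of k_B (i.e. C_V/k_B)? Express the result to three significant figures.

Eᵢ/kT = 0, 2.1091, 4.6545.
Z = Σ gᵢe^(−Eᵢ/kT) = 4·e^(−0) + 3·e^(−2.1091) + 1·e^(−4.6545) = 4.0000 + 0.36404 + 0.0095187 = 4.3736.
⟨E⟩ = 20.425 meV, ⟨E²⟩ = 5050.6 meV².
C_V/k_B = (⟨E²⟩ − ⟨E⟩²)/(kT)² = (5050.6 − 417.18)/12100 = 0.383.

0.383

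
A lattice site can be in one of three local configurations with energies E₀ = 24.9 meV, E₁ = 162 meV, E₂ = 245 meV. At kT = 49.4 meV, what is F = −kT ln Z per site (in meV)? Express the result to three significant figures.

21.4 meV

Eᵢ/kT = 0.50405, 3.2794, 4.9595.
Z = Σ e^(−Eᵢ/kT) = e^(−0.50405) + e^(−3.2794) + e^(−4.9595) = 0.60408 + 0.037651 + 0.0070164 = 0.64875.
F = −kT ln Z = −49.4 × ln(0.64875) = −49.4 × -0.43271 = 21.4 meV.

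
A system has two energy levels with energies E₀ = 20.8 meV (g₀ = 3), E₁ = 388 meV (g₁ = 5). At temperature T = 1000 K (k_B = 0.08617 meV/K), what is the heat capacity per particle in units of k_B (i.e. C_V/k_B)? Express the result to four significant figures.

k_BT = 0.08617 × 1000 K = 86.1700 meV.
Eᵢ/kT = 0.241383, 4.50273.
Z = Σ gᵢe^(−Eᵢ/kT) = 3·e^(−0.241383) + 5·e^(−4.50273) = 2.35662 + 0.0553936 = 2.41201.
⟨E⟩ = 29.2331 meV, ⟨E²⟩ = 3880.06 meV².
C_V/k_B = (⟨E²⟩ − ⟨E⟩²)/(kT)² = (3880.06 − 854.574)/7425.27 = 0.4075.

0.4075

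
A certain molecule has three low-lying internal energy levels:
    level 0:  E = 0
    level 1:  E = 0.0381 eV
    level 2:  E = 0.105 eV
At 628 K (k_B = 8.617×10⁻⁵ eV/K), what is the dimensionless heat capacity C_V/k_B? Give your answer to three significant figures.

0.333

k_BT = 8.617×10⁻⁵ × 628 K = 0.054115 eV.
Eᵢ/kT = 0, 0.70406, 1.9403.
Z = Σ e^(−Eᵢ/kT) = e^(−0) + e^(−0.70406) + e^(−1.9403) = 1.0000 + 0.49457 + 0.14366 = 1.6382.
⟨E⟩ = 0.020710 eV, ⟨E²⟩ = 0.0014051 eV².
C_V/k_B = (⟨E²⟩ − ⟨E⟩²)/(kT)² = (0.0014051 − 0.00042890)/0.0029284 = 0.333.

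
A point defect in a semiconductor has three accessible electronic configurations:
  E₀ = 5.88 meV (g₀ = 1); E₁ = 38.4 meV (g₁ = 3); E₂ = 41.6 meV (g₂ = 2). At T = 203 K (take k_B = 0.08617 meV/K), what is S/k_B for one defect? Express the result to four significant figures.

1.356

k_BT = 0.08617 × 203 K = 17.4925 meV.
Eᵢ/kT = 0.336144, 2.19523, 2.37816.
Z = Σ gᵢe^(−Eᵢ/kT) = 1·e^(−0.336144) + 3·e^(−2.19523) + 2·e^(−2.37816) = 0.714520 + 0.333999 + 0.185442 = 1.23396.
⟨E⟩ = Σ EᵢPᵢ = 20.0503 meV.
S/k_B = ln Z + ⟨E⟩/kT = ln(1.23396) + 20.0503/17.4925 = 0.210229 + 1.14622 = 1.356.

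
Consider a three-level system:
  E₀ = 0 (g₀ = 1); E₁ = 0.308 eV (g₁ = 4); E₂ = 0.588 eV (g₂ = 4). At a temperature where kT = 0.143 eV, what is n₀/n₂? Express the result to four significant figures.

15.27

n₀/n₂ = (g₀/g₂) exp[−(E₀−E₂)/kT] = (1/4) × exp(−(-0.588 eV)/(0.143 eV)) = (1/4) × exp(4.11189) = 15.27.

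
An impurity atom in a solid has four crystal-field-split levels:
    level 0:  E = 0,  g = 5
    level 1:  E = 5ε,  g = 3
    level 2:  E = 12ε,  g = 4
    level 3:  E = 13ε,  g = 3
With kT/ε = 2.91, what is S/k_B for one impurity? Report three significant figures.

Eᵢ/kT = 0, 1.7182, 4.1237, 4.4674.
Z = Σ gᵢe^(−Eᵢ/kT) = 5·e^(−0) + 3·e^(−1.7182) + 4·e^(−4.1237) + 3·e^(−4.4674) = 5.0000 + 0.53817 + 0.064738 + 0.034431 = 5.6373.
⟨E⟩ = Σ EᵢPᵢ = 0.69454 ε.
S/k_B = ln Z + ⟨E⟩/kT = ln(5.6373) + 0.69454/2.91 = 1.7294 + 0.23867 = 1.97.

1.97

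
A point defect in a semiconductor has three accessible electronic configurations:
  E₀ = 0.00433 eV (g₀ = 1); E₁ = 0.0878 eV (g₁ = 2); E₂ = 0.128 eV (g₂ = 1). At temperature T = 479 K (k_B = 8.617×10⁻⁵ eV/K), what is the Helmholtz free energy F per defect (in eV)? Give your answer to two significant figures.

k_BT = 8.617×10⁻⁵ × 479 K = 0.04128 eV.
Eᵢ/kT = 0.1049, 2.127, 3.101.
Z = Σ gᵢe^(−Eᵢ/kT) = 1·e^(−0.1049) + 2·e^(−2.127) + 1·e^(−3.101) = 0.9004 + 0.2384 + 0.04500 = 1.184.
F = −kT ln Z = −0.04128 × ln(1.184) = −0.04128 × 0.1689 = -0.0070 eV.

-0.0070 eV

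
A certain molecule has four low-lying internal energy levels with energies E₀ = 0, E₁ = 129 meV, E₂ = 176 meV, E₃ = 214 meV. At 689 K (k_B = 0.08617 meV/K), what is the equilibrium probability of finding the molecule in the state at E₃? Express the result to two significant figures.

k_BT = 0.08617 × 689 K = 59.37 meV.
Eᵢ/kT = 0, 2.173, 2.964, 3.605.
Z = Σ e^(−Eᵢ/kT) = e^(−0) + e^(−2.173) + e^(−2.964) + e^(−3.605) = 1.000 + 0.1138 + 0.05161 + 0.02719 = 1.193.
P₃ = e^(−E₃/kT) / Z = 0.02719/1.193 = 0.023.

0.023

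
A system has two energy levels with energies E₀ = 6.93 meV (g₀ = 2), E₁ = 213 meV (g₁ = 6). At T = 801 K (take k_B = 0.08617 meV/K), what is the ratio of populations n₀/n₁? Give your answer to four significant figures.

k_BT = 0.08617 × 801 K = 69.0222 meV.
n₀/n₁ = (g₀/g₁) exp[−(E₀−E₁)/kT] = (2/6) × exp(−(-206.07 meV)/(69.0222 meV)) = (2/6) × exp(2.98556) = 6.599.

6.599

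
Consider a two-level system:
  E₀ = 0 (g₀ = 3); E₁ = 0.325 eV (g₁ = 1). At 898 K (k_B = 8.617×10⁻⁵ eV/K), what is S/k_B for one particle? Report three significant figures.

1.12

k_BT = 8.617×10⁻⁵ × 898 K = 0.077381 eV.
Eᵢ/kT = 0, 4.2000.
Z = Σ gᵢe^(−Eᵢ/kT) = 3·e^(−0) + 1·e^(−4.2000) = 3.0000 + 0.014996 = 3.0150.
⟨E⟩ = Σ EᵢPᵢ = 0.0016165 eV.
S/k_B = ln Z + ⟨E⟩/kT = ln(3.0150) + 0.0016165/0.077381 = 1.1036 + 0.020890 = 1.12.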